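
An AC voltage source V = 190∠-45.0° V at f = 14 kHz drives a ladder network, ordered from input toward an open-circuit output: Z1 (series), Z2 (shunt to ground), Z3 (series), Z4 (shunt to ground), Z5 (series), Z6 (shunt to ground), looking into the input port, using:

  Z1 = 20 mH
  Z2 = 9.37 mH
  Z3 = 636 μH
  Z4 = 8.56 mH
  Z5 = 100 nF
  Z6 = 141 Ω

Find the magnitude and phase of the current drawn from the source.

Step 1 — Angular frequency: ω = 2π·f = 2π·1.4e+04 = 8.796e+04 rad/s.
Step 2 — Component impedances:
  Z1: Z = jωL = j·8.796e+04·0.02 = 0 + j1759 Ω
  Z2: Z = jωL = j·8.796e+04·0.00937 = 0 + j824.2 Ω
  Z3: Z = jωL = j·8.796e+04·0.000636 = 0 + j55.95 Ω
  Z4: Z = jωL = j·8.796e+04·0.00856 = 0 + j753 Ω
  Z5: Z = 1/(jωC) = -j/(ω·C) = 0 - j113.7 Ω
  Z6: Z = R = 141 Ω
Step 3 — Ladder network (open output): work backward from the far end, alternating series and parallel combinations. Z_in = 193.5 + j1767 Ω = 1777∠83.7° Ω.
Step 4 — Source phasor: V = 190∠-45.0° V = 134.4 - j134.4 V.
Step 5 — Ohm's law: I = V / Z_total = (134.4 - j134.4) / (193.5 + j1767) = -0.06692 - j0.08338 A.
Step 6 — Convert to polar: |I| = 0.1069 A, ∠I = -128.7°.

I = 0.1069∠-128.7° A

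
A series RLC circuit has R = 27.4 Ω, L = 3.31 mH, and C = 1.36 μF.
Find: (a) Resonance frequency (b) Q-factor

Step 1 — Resonance condition Im(Z)=0 gives ω₀ = 1/√(LC).
Step 2 — ω₀ = 1/√(0.00331·1.36e-06) = 1.49e+04 rad/s.
Step 3 — f₀ = ω₀/(2π) = 2372 Hz.
Step 4 — Series Q: Q = ω₀L/R = 1.49e+04·0.00331/27.4 = 1.801.

(a) f₀ = 2372 Hz  (b) Q = 1.801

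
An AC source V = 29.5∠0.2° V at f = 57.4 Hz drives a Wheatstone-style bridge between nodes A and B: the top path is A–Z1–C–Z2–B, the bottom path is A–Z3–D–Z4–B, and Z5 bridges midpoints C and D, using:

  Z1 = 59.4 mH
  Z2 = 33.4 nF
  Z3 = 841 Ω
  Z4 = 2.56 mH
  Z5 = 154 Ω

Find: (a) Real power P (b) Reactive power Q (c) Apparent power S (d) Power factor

Step 1 — Angular frequency: ω = 2π·f = 2π·57.4 = 360.7 rad/s.
Step 2 — Component impedances:
  Z1: Z = jωL = j·360.7·0.0594 = 0 + j21.42 Ω
  Z2: Z = 1/(jωC) = -j/(ω·C) = 0 - j8.302e+04 Ω
  Z3: Z = R = 841 Ω
  Z4: Z = jωL = j·360.7·0.00256 = 0 + j0.9233 Ω
  Z5: Z = R = 154 Ω
Step 3 — Bridge requires nodal analysis (the Z5 bridge couples midpoints C and D, so the two paths cannot be reduced to a simple series/parallel combination). Setting node B to ground and injecting 1 A at node A, the 3-node admittance system at A, C, D solves to V_A = Z_AB = 130.5 + j16.02 Ω = 131.5∠7.0° Ω.
Step 4 — Source phasor: V = 29.5∠0.2° V = 29.5 + j0.103 V.
Step 5 — Current: I = V / Z = 0.2228 - j0.02656 A = 0.2244∠-6.8° A.
Step 6 — Complex power: S = V·I* = 6.57 + j0.8065 VA.
Step 7 — Real power: P = Re(S) = 6.57 W.
Step 8 — Reactive power: Q = Im(S) = 0.8065 VAR.
Step 9 — Apparent power: |S| = 6.62 VA.
Step 10 — Power factor: PF = P/|S| = 0.9926 (lagging).

(a) P = 6.57 W  (b) Q = 0.8065 VAR  (c) S = 6.62 VA  (d) PF = 0.9926 (lagging)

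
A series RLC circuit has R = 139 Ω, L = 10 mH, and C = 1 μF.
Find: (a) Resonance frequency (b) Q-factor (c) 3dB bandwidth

Step 1 — Resonance: ω₀ = 1/√(LC) = 1/√(0.01·1e-06) = 1e+04 rad/s.
Step 2 — f₀ = ω₀/(2π) = 1592 Hz.
Step 3 — Series Q: Q = ω₀L/R = 1e+04·0.01/139 = 0.7194.
Step 4 — Bandwidth: Δω = ω₀/Q = 1.39e+04 rad/s; BW = Δω/(2π) = 2212 Hz.

(a) f₀ = 1592 Hz  (b) Q = 0.7194  (c) BW = 2212 Hz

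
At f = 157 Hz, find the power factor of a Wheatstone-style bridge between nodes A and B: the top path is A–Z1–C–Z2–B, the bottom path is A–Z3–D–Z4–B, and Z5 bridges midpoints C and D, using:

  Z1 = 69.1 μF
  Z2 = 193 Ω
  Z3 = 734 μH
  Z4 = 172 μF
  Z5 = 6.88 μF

Step 1 — Angular frequency: ω = 2π·f = 2π·157 = 986.5 rad/s.
Step 2 — Component impedances:
  Z1: Z = 1/(jωC) = -j/(ω·C) = 0 - j14.67 Ω
  Z2: Z = R = 193 Ω
  Z3: Z = jωL = j·986.5·0.000734 = 0 + j0.7241 Ω
  Z4: Z = 1/(jωC) = -j/(ω·C) = 0 - j5.894 Ω
  Z5: Z = 1/(jωC) = -j/(ω·C) = 0 - j147.3 Ω
Step 3 — Bridge requires nodal analysis (the Z5 bridge couples midpoints C and D, so the two paths cannot be reduced to a simple series/parallel combination). Setting node B to ground and injecting 1 A at node A, the 3-node admittance system at A, C, D solves to V_A = Z_AB = 0.1405 - j5.153 Ω = 5.155∠-88.4° Ω.
Step 4 — Power factor: PF = cos(φ) = Re(Z)/|Z| = 0.1405/5.155 = 0.02726.
Step 5 — Type: Im(Z) = -5.153 ⇒ leading (phase φ = -88.4°).

PF = 0.02726 (leading, φ = -88.4°)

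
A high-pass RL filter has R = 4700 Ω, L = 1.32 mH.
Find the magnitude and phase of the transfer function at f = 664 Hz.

Step 1 — Angular frequency: ω = 2π·664 = 4172 rad/s.
Step 2 — Transfer function: H(jω) = jωL/(R + jωL).
Step 3 — Numerator jωL = j·5.507; denominator R + jωL = 4700 + j5.507.
Step 4 — H = 1.373e-06 + j0.001172.
Step 5 — Magnitude: |H| = 0.001172 (-58.6 dB); phase: φ = 89.9°.

|H| = 0.001172 (-58.6 dB), φ = 89.9°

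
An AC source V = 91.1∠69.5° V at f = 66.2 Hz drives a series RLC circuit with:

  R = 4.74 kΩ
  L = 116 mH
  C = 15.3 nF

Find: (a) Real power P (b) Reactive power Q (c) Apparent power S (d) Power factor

Step 1 — Angular frequency: ω = 2π·f = 2π·66.2 = 415.9 rad/s.
Step 2 — Component impedances:
  R: Z = R = 4740 Ω
  L: Z = jωL = j·415.9·0.116 = 0 + j48.25 Ω
  C: Z = 1/(jωC) = -j/(ω·C) = 0 - j1.571e+05 Ω
Step 3 — Series combination: Z_total = R + L + C = 4740 - j1.571e+05 Ω = 1.572e+05∠-88.3° Ω.
Step 4 — Source phasor: V = 91.1∠69.5° V = 31.9 + j85.33 V.
Step 5 — Current: I = V / Z = -0.0005366 + j0.0002193 A = 0.0005797∠157.8° A.
Step 6 — Complex power: S = V·I* = 0.001593 - j0.05278 VA.
Step 7 — Real power: P = Re(S) = 0.001593 W.
Step 8 — Reactive power: Q = Im(S) = -0.05278 VAR.
Step 9 — Apparent power: |S| = 0.05281 VA.
Step 10 — Power factor: PF = P/|S| = 0.03016 (leading).

(a) P = 0.001593 W  (b) Q = -0.05278 VAR  (c) S = 0.05281 VA  (d) PF = 0.03016 (leading)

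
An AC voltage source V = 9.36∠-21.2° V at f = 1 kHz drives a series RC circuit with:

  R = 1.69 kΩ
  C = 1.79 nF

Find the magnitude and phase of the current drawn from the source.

Step 1 — Angular frequency: ω = 2π·f = 2π·1000 = 6283 rad/s.
Step 2 — Component impedances:
  R: Z = R = 1690 Ω
  C: Z = 1/(jωC) = -j/(ω·C) = 0 - j8.891e+04 Ω
Step 3 — Series combination: Z_total = R + C = 1690 - j8.891e+04 Ω = 8.893e+04∠-88.9° Ω.
Step 4 — Source phasor: V = 9.36∠-21.2° V = 8.727 - j3.385 V.
Step 5 — Ohm's law: I = V / Z_total = (8.727 - j3.385) / (1690 - j8.891e+04) = 3.992e-05 + j9.739e-05 A.
Step 6 — Convert to polar: |I| = 0.0001053 A, ∠I = 67.7°.

I = 0.0001053∠67.7° A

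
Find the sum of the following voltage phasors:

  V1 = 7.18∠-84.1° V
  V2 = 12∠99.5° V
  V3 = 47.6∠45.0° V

Step 1 — Convert each phasor to rectangular form:
  V1 = 7.18·(cos(-84.1°) + j·sin(-84.1°)) = 0.7381 - j7.142 V
  V2 = 12·(cos(99.5°) + j·sin(99.5°)) = -1.981 + j11.84 V
  V3 = 47.6·(cos(45.0°) + j·sin(45.0°)) = 33.66 + j33.66 V
Step 2 — Sum components: V_total = 32.42 + j38.35 V.
Step 3 — Convert to polar: |V_total| = 50.22 V, ∠V_total = 49.8°.

V_total = 50.22∠49.8° V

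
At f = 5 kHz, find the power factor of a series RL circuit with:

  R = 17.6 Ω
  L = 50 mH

Step 1 — Angular frequency: ω = 2π·f = 2π·5000 = 3.142e+04 rad/s.
Step 2 — Component impedances:
  R: Z = R = 17.6 Ω
  L: Z = jωL = j·3.142e+04·0.05 = 0 + j1571 Ω
Step 3 — Series combination: Z_total = R + L = 17.6 + j1571 Ω = 1571∠89.4° Ω.
Step 4 — Power factor: PF = cos(φ) = Re(Z)/|Z| = 17.6/1571 = 0.0112.
Step 5 — Type: Im(Z) = 1571 ⇒ lagging (phase φ = 89.4°).

PF = 0.0112 (lagging, φ = 89.4°)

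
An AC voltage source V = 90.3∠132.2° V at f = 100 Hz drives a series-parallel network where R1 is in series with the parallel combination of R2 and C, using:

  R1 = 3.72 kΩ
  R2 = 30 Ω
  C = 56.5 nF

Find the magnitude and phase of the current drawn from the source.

Step 1 — Angular frequency: ω = 2π·f = 2π·100 = 628.3 rad/s.
Step 2 — Component impedances:
  R1: Z = R = 3720 Ω
  R2: Z = R = 30 Ω
  C: Z = 1/(jωC) = -j/(ω·C) = 0 - j2.817e+04 Ω
Step 3 — Parallel branch: R2 || C = 1/(1/R2 + 1/C) = 30 - j0.03195 Ω.
Step 4 — Series with R1: Z_total = R1 + (R2 || C) = 3750 - j0.03195 Ω = 3750∠-0.0° Ω.
Step 5 — Source phasor: V = 90.3∠132.2° V = -60.66 + j66.89 V.
Step 6 — Ohm's law: I = V / Z_total = (-60.66 + j66.89) / (3750 - j0.03195) = -0.01618 + j0.01784 A.
Step 7 — Convert to polar: |I| = 0.02408 A, ∠I = 132.2°.

I = 0.02408∠132.2° A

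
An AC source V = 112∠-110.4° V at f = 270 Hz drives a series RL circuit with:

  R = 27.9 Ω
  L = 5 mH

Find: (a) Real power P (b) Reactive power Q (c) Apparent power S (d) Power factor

Step 1 — Angular frequency: ω = 2π·f = 2π·270 = 1696 rad/s.
Step 2 — Component impedances:
  R: Z = R = 27.9 Ω
  L: Z = jωL = j·1696·0.005 = 0 + j8.482 Ω
Step 3 — Series combination: Z_total = R + L = 27.9 + j8.482 Ω = 29.16∠16.9° Ω.
Step 4 — Source phasor: V = 112∠-110.4° V = -39.04 - j105 V.
Step 5 — Current: I = V / Z = -2.328 - j3.055 A = 3.841∠-127.3° A.
Step 6 — Complex power: S = V·I* = 411.6 + j125.1 VA.
Step 7 — Real power: P = Re(S) = 411.6 W.
Step 8 — Reactive power: Q = Im(S) = 125.1 VAR.
Step 9 — Apparent power: |S| = 430.2 VA.
Step 10 — Power factor: PF = P/|S| = 0.9568 (lagging).

(a) P = 411.6 W  (b) Q = 125.1 VAR  (c) S = 430.2 VA  (d) PF = 0.9568 (lagging)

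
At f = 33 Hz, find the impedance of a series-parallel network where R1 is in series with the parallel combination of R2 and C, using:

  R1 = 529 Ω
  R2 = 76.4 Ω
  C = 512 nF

Step 1 — Angular frequency: ω = 2π·f = 2π·33 = 207.3 rad/s.
Step 2 — Component impedances:
  R1: Z = R = 529 Ω
  R2: Z = R = 76.4 Ω
  C: Z = 1/(jωC) = -j/(ω·C) = 0 - j9420 Ω
Step 3 — Parallel branch: R2 || C = 1/(1/R2 + 1/C) = 76.39 - j0.6196 Ω.
Step 4 — Series with R1: Z_total = R1 + (R2 || C) = 605.4 - j0.6196 Ω = 605.4∠-0.1° Ω.

Z = 605.4 - j0.6196 Ω = 605.4∠-0.1° Ω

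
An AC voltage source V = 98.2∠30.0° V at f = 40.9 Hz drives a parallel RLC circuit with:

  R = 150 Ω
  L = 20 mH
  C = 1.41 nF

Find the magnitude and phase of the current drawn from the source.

Step 1 — Angular frequency: ω = 2π·f = 2π·40.9 = 257 rad/s.
Step 2 — Component impedances:
  R: Z = R = 150 Ω
  L: Z = jωL = j·257·0.02 = 0 + j5.14 Ω
  C: Z = 1/(jωC) = -j/(ω·C) = 0 - j2.76e+06 Ω
Step 3 — Parallel combination: 1/Z_total = 1/R + 1/L + 1/C; Z_total = 0.1759 + j5.134 Ω = 5.137∠88.0° Ω.
Step 4 — Source phasor: V = 98.2∠30.0° V = 85.04 + j49.1 V.
Step 5 — Ohm's law: I = V / Z_total = (85.04 + j49.1) / (0.1759 + j5.134) = 10.12 - j16.22 A.
Step 6 — Convert to polar: |I| = 19.12 A, ∠I = -58.0°.

I = 19.12∠-58.0° A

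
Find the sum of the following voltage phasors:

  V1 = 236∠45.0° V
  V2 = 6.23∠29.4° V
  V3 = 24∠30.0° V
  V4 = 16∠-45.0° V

Step 1 — Convert each phasor to rectangular form:
  V1 = 236·(cos(45.0°) + j·sin(45.0°)) = 166.9 + j166.9 V
  V2 = 6.23·(cos(29.4°) + j·sin(29.4°)) = 5.428 + j3.058 V
  V3 = 24·(cos(30.0°) + j·sin(30.0°)) = 20.78 + j12 V
  V4 = 16·(cos(-45.0°) + j·sin(-45.0°)) = 11.31 - j11.31 V
Step 2 — Sum components: V_total = 204.4 + j170.6 V.
Step 3 — Convert to polar: |V_total| = 266.3 V, ∠V_total = 39.9°.

V_total = 266.3∠39.9° V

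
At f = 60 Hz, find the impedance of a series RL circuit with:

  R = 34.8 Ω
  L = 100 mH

Step 1 — Angular frequency: ω = 2π·f = 2π·60 = 377 rad/s.
Step 2 — Component impedances:
  R: Z = R = 34.8 Ω
  L: Z = jωL = j·377·0.1 = 0 + j37.7 Ω
Step 3 — Series combination: Z_total = R + L = 34.8 + j37.7 Ω = 51.31∠47.3° Ω.

Z = 34.8 + j37.7 Ω = 51.31∠47.3° Ω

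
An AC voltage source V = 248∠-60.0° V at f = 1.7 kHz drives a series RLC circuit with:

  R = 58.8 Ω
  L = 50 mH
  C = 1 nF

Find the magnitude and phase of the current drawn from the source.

Step 1 — Angular frequency: ω = 2π·f = 2π·1700 = 1.068e+04 rad/s.
Step 2 — Component impedances:
  R: Z = R = 58.8 Ω
  L: Z = jωL = j·1.068e+04·0.05 = 0 + j534.1 Ω
  C: Z = 1/(jωC) = -j/(ω·C) = 0 - j9.362e+04 Ω
Step 3 — Series combination: Z_total = R + L + C = 58.8 - j9.309e+04 Ω = 9.309e+04∠-90.0° Ω.
Step 4 — Source phasor: V = 248∠-60.0° V = 124 - j214.8 V.
Step 5 — Ohm's law: I = V / Z_total = (124 - j214.8) / (58.8 - j9.309e+04) = 0.002308 + j0.001331 A.
Step 6 — Convert to polar: |I| = 0.002664 A, ∠I = 30.0°.

I = 0.002664∠30.0° A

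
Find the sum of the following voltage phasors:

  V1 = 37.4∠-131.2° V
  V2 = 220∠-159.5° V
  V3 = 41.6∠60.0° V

Step 1 — Convert each phasor to rectangular form:
  V1 = 37.4·(cos(-131.2°) + j·sin(-131.2°)) = -24.63 - j28.14 V
  V2 = 220·(cos(-159.5°) + j·sin(-159.5°)) = -206.1 - j77.05 V
  V3 = 41.6·(cos(60.0°) + j·sin(60.0°)) = 20.8 + j36.03 V
Step 2 — Sum components: V_total = -209.9 - j69.16 V.
Step 3 — Convert to polar: |V_total| = 221 V, ∠V_total = -161.8°.

V_total = 221∠-161.8° V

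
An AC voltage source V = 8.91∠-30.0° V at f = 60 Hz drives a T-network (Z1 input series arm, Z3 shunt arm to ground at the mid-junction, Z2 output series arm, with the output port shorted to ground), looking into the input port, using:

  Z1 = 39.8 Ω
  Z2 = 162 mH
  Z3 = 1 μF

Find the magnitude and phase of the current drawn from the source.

Step 1 — Angular frequency: ω = 2π·f = 2π·60 = 377 rad/s.
Step 2 — Component impedances:
  Z1: Z = R = 39.8 Ω
  Z2: Z = jωL = j·377·0.162 = 0 + j61.07 Ω
  Z3: Z = 1/(jωC) = -j/(ω·C) = 0 - j2653 Ω
Step 3 — With the output port shorted to ground, the output series arm Z2 runs from the junction to ground; the shunt arm Z3 also runs from the junction to ground. They appear in parallel: Z3 || Z2 = 0 + j62.51 Ω.
Step 4 — Series with input arm Z1: Z_in = Z1 + (Z3 || Z2) = 39.8 + j62.51 Ω = 74.11∠57.5° Ω.
Step 5 — Source phasor: V = 8.91∠-30.0° V = 7.716 - j4.455 V.
Step 6 — Ohm's law: I = V / Z_total = (7.716 - j4.455) / (39.8 + j62.51) = 0.005211 - j0.1201 A.
Step 7 — Convert to polar: |I| = 0.1202 A, ∠I = -87.5°.

I = 0.1202∠-87.5° A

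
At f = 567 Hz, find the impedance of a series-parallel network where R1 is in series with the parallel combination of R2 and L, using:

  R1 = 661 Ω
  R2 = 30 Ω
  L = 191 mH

Step 1 — Angular frequency: ω = 2π·f = 2π·567 = 3563 rad/s.
Step 2 — Component impedances:
  R1: Z = R = 661 Ω
  R2: Z = R = 30 Ω
  L: Z = jωL = j·3563·0.191 = 0 + j680.5 Ω
Step 3 — Parallel branch: R2 || L = 1/(1/R2 + 1/L) = 29.94 + j1.32 Ω.
Step 4 — Series with R1: Z_total = R1 + (R2 || L) = 690.9 + j1.32 Ω = 690.9∠0.1° Ω.

Z = 690.9 + j1.32 Ω = 690.9∠0.1° Ω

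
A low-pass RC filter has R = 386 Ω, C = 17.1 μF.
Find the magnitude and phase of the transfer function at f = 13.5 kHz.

Step 1 — Angular frequency: ω = 2π·1.35e+04 = 8.482e+04 rad/s.
Step 2 — Transfer function: H(jω) = 1/(1 + jωRC).
Step 3 — Denominator: 1 + jωRC = 1 + j·8.482e+04·386·1.71e-05 = 1 + j559.9.
Step 4 — H = 3.19e-06 - j0.001786.
Step 5 — Magnitude: |H| = 0.001786 (-55.0 dB); phase: φ = -89.9°.

|H| = 0.001786 (-55.0 dB), φ = -89.9°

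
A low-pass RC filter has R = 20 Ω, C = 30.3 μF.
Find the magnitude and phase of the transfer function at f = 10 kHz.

Step 1 — Angular frequency: ω = 2π·1e+04 = 6.283e+04 rad/s.
Step 2 — Transfer function: H(jω) = 1/(1 + jωRC).
Step 3 — Denominator: 1 + jωRC = 1 + j·6.283e+04·20·3.03e-05 = 1 + j38.08.
Step 4 — H = 0.0006893 - j0.02625.
Step 5 — Magnitude: |H| = 0.02625 (-31.6 dB); phase: φ = -88.5°.

|H| = 0.02625 (-31.6 dB), φ = -88.5°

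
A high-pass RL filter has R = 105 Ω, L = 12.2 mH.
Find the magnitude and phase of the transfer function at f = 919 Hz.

Step 1 — Angular frequency: ω = 2π·919 = 5774 rad/s.
Step 2 — Transfer function: H(jω) = jωL/(R + jωL).
Step 3 — Numerator jωL = j·70.45; denominator R + jωL = 105 + j70.45.
Step 4 — H = 0.3104 + j0.4627.
Step 5 — Magnitude: |H| = 0.5571 (-5.1 dB); phase: φ = 56.1°.

|H| = 0.5571 (-5.1 dB), φ = 56.1°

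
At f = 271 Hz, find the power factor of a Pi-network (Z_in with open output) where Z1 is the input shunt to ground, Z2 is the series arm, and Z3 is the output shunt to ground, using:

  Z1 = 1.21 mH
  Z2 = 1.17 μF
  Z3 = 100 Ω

Step 1 — Angular frequency: ω = 2π·f = 2π·271 = 1703 rad/s.
Step 2 — Component impedances:
  Z1: Z = jωL = j·1703·0.00121 = 0 + j2.06 Ω
  Z2: Z = 1/(jωC) = -j/(ω·C) = 0 - j502 Ω
  Z3: Z = R = 100 Ω
Step 3 — With open output, the series arm Z2 and the output shunt Z3 appear in series to ground: Z2 + Z3 = 100 - j502 Ω.
Step 4 — Parallel with input shunt Z1: Z_in = Z1 || (Z2 + Z3) = 0.001633 + j2.068 Ω = 2.068∠90.0° Ω.
Step 5 — Power factor: PF = cos(φ) = Re(Z)/|Z| = 0.0016333/2.0685 = 0.0007896.
Step 6 — Type: Im(Z) = 2.068 ⇒ lagging (phase φ = 90.0°).

PF = 0.0007896 (lagging, φ = 90.0°)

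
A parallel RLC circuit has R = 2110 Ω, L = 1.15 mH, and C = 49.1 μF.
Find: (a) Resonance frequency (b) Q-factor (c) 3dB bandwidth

Step 1 — Resonance: ω₀ = 1/√(LC) = 1/√(0.00115·4.91e-05) = 4208 rad/s.
Step 2 — f₀ = ω₀/(2π) = 669.8 Hz.
Step 3 — Parallel Q: Q = R/(ω₀L) = 2110/(4208·0.00115) = 436.
Step 4 — Bandwidth: Δω = ω₀/Q = 9.652 rad/s; BW = Δω/(2π) = 1.536 Hz.

(a) f₀ = 669.8 Hz  (b) Q = 436  (c) BW = 1.536 Hz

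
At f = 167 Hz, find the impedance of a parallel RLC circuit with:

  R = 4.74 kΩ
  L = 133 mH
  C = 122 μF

Step 1 — Angular frequency: ω = 2π·f = 2π·167 = 1049 rad/s.
Step 2 — Component impedances:
  R: Z = R = 4740 Ω
  L: Z = jωL = j·1049·0.133 = 0 + j139.6 Ω
  C: Z = 1/(jωC) = -j/(ω·C) = 0 - j7.812 Ω
Step 3 — Parallel combination: 1/Z_total = 1/R + 1/L + 1/C; Z_total = 0.01445 - j8.275 Ω = 8.275∠-89.9° Ω.

Z = 0.01445 - j8.275 Ω = 8.275∠-89.9° Ω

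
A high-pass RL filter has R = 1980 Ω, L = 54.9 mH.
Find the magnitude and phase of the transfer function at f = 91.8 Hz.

Step 1 — Angular frequency: ω = 2π·91.8 = 576.8 rad/s.
Step 2 — Transfer function: H(jω) = jωL/(R + jωL).
Step 3 — Numerator jωL = j·31.67; denominator R + jωL = 1980 + j31.67.
Step 4 — H = 0.0002557 + j0.01599.
Step 5 — Magnitude: |H| = 0.01599 (-35.9 dB); phase: φ = 89.1°.

|H| = 0.01599 (-35.9 dB), φ = 89.1°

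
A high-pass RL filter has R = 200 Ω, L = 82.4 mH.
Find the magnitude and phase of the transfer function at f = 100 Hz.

Step 1 — Angular frequency: ω = 2π·100 = 628.3 rad/s.
Step 2 — Transfer function: H(jω) = jωL/(R + jωL).
Step 3 — Numerator jωL = j·51.77; denominator R + jωL = 200 + j51.77.
Step 4 — H = 0.0628 + j0.2426.
Step 5 — Magnitude: |H| = 0.2506 (-12.0 dB); phase: φ = 75.5°.

|H| = 0.2506 (-12.0 dB), φ = 75.5°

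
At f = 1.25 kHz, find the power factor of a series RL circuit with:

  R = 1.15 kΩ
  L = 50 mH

Step 1 — Angular frequency: ω = 2π·f = 2π·1250 = 7854 rad/s.
Step 2 — Component impedances:
  R: Z = R = 1150 Ω
  L: Z = jωL = j·7854·0.05 = 0 + j392.7 Ω
Step 3 — Series combination: Z_total = R + L = 1150 + j392.7 Ω = 1215∠18.9° Ω.
Step 4 — Power factor: PF = cos(φ) = Re(Z)/|Z| = 1150/1215.2 = 0.9463.
Step 5 — Type: Im(Z) = 392.7 ⇒ lagging (phase φ = 18.9°).

PF = 0.9463 (lagging, φ = 18.9°)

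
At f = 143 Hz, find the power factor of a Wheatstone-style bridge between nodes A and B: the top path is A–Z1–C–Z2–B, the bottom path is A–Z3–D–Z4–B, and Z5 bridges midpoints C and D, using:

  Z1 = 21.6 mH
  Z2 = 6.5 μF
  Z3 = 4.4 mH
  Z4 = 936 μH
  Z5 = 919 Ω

Step 1 — Angular frequency: ω = 2π·f = 2π·143 = 898.5 rad/s.
Step 2 — Component impedances:
  Z1: Z = jωL = j·898.5·0.0216 = 0 + j19.41 Ω
  Z2: Z = 1/(jωC) = -j/(ω·C) = 0 - j171.2 Ω
  Z3: Z = jωL = j·898.5·0.0044 = 0 + j3.953 Ω
  Z4: Z = jωL = j·898.5·0.000936 = 0 + j0.841 Ω
  Z5: Z = R = 919 Ω
Step 3 — Bridge requires nodal analysis (the Z5 bridge couples midpoints C and D, so the two paths cannot be reduced to a simple series/parallel combination). Setting node B to ground and injecting 1 A at node A, the 3-node admittance system at A, C, D solves to V_A = Z_AB = 0.02417 + j4.95 Ω = 4.95∠89.7° Ω.
Step 4 — Power factor: PF = cos(φ) = Re(Z)/|Z| = 0.02417/4.95 = 0.004883.
Step 5 — Type: Im(Z) = 4.95 ⇒ lagging (phase φ = 89.7°).

PF = 0.004883 (lagging, φ = 89.7°)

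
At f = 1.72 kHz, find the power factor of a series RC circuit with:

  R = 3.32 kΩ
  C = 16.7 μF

Step 1 — Angular frequency: ω = 2π·f = 2π·1720 = 1.081e+04 rad/s.
Step 2 — Component impedances:
  R: Z = R = 3320 Ω
  C: Z = 1/(jωC) = -j/(ω·C) = 0 - j5.541 Ω
Step 3 — Series combination: Z_total = R + C = 3320 - j5.541 Ω = 3320∠-0.1° Ω.
Step 4 — Power factor: PF = cos(φ) = Re(Z)/|Z| = 3320/3320 = 1.
Step 5 — Type: Im(Z) = -5.541 ⇒ leading (phase φ = -0.1°).

PF = 1 (leading, φ = -0.1°)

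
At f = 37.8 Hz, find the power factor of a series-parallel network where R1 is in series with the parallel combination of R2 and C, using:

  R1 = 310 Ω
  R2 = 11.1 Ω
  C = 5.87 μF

Step 1 — Angular frequency: ω = 2π·f = 2π·37.8 = 237.5 rad/s.
Step 2 — Component impedances:
  R1: Z = R = 310 Ω
  R2: Z = R = 11.1 Ω
  C: Z = 1/(jωC) = -j/(ω·C) = 0 - j717.3 Ω
Step 3 — Parallel branch: R2 || C = 1/(1/R2 + 1/C) = 11.1 - j0.1717 Ω.
Step 4 — Series with R1: Z_total = R1 + (R2 || C) = 321.1 - j0.1717 Ω = 321.1∠-0.0° Ω.
Step 5 — Power factor: PF = cos(φ) = Re(Z)/|Z| = 321.1/321.1 = 1.
Step 6 — Type: Im(Z) = -0.1717 ⇒ leading (phase φ = -0.0°).

PF = 1 (leading, φ = -0.0°)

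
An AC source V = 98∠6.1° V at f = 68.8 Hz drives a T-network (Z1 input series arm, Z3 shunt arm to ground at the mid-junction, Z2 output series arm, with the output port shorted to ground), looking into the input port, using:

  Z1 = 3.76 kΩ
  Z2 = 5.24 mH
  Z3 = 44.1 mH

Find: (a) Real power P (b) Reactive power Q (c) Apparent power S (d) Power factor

Step 1 — Angular frequency: ω = 2π·f = 2π·68.8 = 432.3 rad/s.
Step 2 — Component impedances:
  Z1: Z = R = 3760 Ω
  Z2: Z = jωL = j·432.3·0.00524 = 0 + j2.265 Ω
  Z3: Z = jωL = j·432.3·0.0441 = 0 + j19.06 Ω
Step 3 — With the output port shorted to ground, the output series arm Z2 runs from the junction to ground; the shunt arm Z3 also runs from the junction to ground. They appear in parallel: Z3 || Z2 = 0 + j2.025 Ω.
Step 4 — Series with input arm Z1: Z_in = Z1 + (Z3 || Z2) = 3760 + j2.025 Ω = 3760∠0.0° Ω.
Step 5 — Source phasor: V = 98∠6.1° V = 97.45 + j10.41 V.
Step 6 — Current: I = V / Z = 0.02592 + j0.002756 A = 0.02606∠6.1° A.
Step 7 — Complex power: S = V·I* = 2.554 + j0.001375 VA.
Step 8 — Real power: P = Re(S) = 2.554 W.
Step 9 — Reactive power: Q = Im(S) = 0.001375 VAR.
Step 10 — Apparent power: |S| = 2.554 VA.
Step 11 — Power factor: PF = P/|S| = 1 (lagging).

(a) P = 2.554 W  (b) Q = 0.001375 VAR  (c) S = 2.554 VA  (d) PF = 1 (lagging)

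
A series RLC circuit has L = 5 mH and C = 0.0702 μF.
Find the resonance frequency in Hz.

Step 1 — Resonance condition Im(Z)=0 gives ω₀ = 1/√(LC).
Step 2 — ω₀ = 1/√(0.005·7.02e-08) = 5.338e+04 rad/s.
Step 3 — f₀ = ω₀/(2π) = 8495 Hz.

f₀ = 8495 Hz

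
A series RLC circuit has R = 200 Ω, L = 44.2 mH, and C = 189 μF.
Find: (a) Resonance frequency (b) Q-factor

Step 1 — Resonance condition Im(Z)=0 gives ω₀ = 1/√(LC).
Step 2 — ω₀ = 1/√(0.0442·0.000189) = 346 rad/s.
Step 3 — f₀ = ω₀/(2π) = 55.07 Hz.
Step 4 — Series Q: Q = ω₀L/R = 346·0.0442/200 = 0.07646.

(a) f₀ = 55.07 Hz  (b) Q = 0.07646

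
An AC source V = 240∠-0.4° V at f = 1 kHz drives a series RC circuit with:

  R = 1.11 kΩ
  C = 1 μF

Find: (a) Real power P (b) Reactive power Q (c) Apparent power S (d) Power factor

Step 1 — Angular frequency: ω = 2π·f = 2π·1000 = 6283 rad/s.
Step 2 — Component impedances:
  R: Z = R = 1110 Ω
  C: Z = 1/(jωC) = -j/(ω·C) = 0 - j159.2 Ω
Step 3 — Series combination: Z_total = R + C = 1110 - j159.2 Ω = 1121∠-8.2° Ω.
Step 4 — Source phasor: V = 240∠-0.4° V = 240 - j1.676 V.
Step 5 — Current: I = V / Z = 0.2121 + j0.0289 A = 0.214∠7.8° A.
Step 6 — Complex power: S = V·I* = 50.85 - j7.291 VA.
Step 7 — Real power: P = Re(S) = 50.85 W.
Step 8 — Reactive power: Q = Im(S) = -7.291 VAR.
Step 9 — Apparent power: |S| = 51.37 VA.
Step 10 — Power factor: PF = P/|S| = 0.9899 (leading).

(a) P = 50.85 W  (b) Q = -7.291 VAR  (c) S = 51.37 VA  (d) PF = 0.9899 (leading)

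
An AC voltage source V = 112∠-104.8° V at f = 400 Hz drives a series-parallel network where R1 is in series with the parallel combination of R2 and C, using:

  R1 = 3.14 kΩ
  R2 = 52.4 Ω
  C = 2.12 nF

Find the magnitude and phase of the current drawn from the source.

Step 1 — Angular frequency: ω = 2π·f = 2π·400 = 2513 rad/s.
Step 2 — Component impedances:
  R1: Z = R = 3140 Ω
  R2: Z = R = 52.4 Ω
  C: Z = 1/(jωC) = -j/(ω·C) = 0 - j1.877e+05 Ω
Step 3 — Parallel branch: R2 || C = 1/(1/R2 + 1/C) = 52.4 - j0.01463 Ω.
Step 4 — Series with R1: Z_total = R1 + (R2 || C) = 3192 - j0.01463 Ω = 3192∠-0.0° Ω.
Step 5 — Source phasor: V = 112∠-104.8° V = -28.61 - j108.3 V.
Step 6 — Ohm's law: I = V / Z_total = (-28.61 - j108.3) / (3192 - j0.01463) = -0.008962 - j0.03392 A.
Step 7 — Convert to polar: |I| = 0.03508 A, ∠I = -104.8°.

I = 0.03508∠-104.8° A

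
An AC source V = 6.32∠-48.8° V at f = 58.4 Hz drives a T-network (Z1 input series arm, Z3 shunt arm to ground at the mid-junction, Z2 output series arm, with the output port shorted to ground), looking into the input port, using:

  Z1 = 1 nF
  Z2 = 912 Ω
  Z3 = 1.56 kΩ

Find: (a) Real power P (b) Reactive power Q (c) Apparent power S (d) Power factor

Step 1 — Angular frequency: ω = 2π·f = 2π·58.4 = 366.9 rad/s.
Step 2 — Component impedances:
  Z1: Z = 1/(jωC) = -j/(ω·C) = 0 - j2.725e+06 Ω
  Z2: Z = R = 912 Ω
  Z3: Z = R = 1560 Ω
Step 3 — With the output port shorted to ground, the output series arm Z2 runs from the junction to ground; the shunt arm Z3 also runs from the junction to ground. They appear in parallel: Z3 || Z2 = 575.5 Ω.
Step 4 — Series with input arm Z1: Z_in = Z1 + (Z3 || Z2) = 575.5 - j2.725e+06 Ω = 2.725e+06∠-90.0° Ω.
Step 5 — Source phasor: V = 6.32∠-48.8° V = 4.163 - j4.755 V.
Step 6 — Current: I = V / Z = 1.745e-06 + j1.527e-06 A = 2.319e-06∠41.2° A.
Step 7 — Complex power: S = V·I* = 3.095e-09 - j1.466e-05 VA.
Step 8 — Real power: P = Re(S) = 3.095e-09 W.
Step 9 — Reactive power: Q = Im(S) = -1.466e-05 VAR.
Step 10 — Apparent power: |S| = 1.466e-05 VA.
Step 11 — Power factor: PF = P/|S| = 0.0002112 (leading).

(a) P = 3.095e-09 W  (b) Q = -1.466e-05 VAR  (c) S = 1.466e-05 VA  (d) PF = 0.0002112 (leading)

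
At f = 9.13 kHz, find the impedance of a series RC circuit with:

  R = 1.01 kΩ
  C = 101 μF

Step 1 — Angular frequency: ω = 2π·f = 2π·9130 = 5.737e+04 rad/s.
Step 2 — Component impedances:
  R: Z = R = 1010 Ω
  C: Z = 1/(jωC) = -j/(ω·C) = 0 - j0.1726 Ω
Step 3 — Series combination: Z_total = R + C = 1010 - j0.1726 Ω = 1010∠-0.0° Ω.

Z = 1010 - j0.1726 Ω = 1010∠-0.0° Ω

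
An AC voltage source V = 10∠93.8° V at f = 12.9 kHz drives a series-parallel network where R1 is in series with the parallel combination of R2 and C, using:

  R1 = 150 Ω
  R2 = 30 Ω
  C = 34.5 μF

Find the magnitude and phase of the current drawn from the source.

Step 1 — Angular frequency: ω = 2π·f = 2π·1.29e+04 = 8.105e+04 rad/s.
Step 2 — Component impedances:
  R1: Z = R = 150 Ω
  R2: Z = R = 30 Ω
  C: Z = 1/(jωC) = -j/(ω·C) = 0 - j0.3576 Ω
Step 3 — Parallel branch: R2 || C = 1/(1/R2 + 1/C) = 0.004262 - j0.3576 Ω.
Step 4 — Series with R1: Z_total = R1 + (R2 || C) = 150 - j0.3576 Ω = 150∠-0.1° Ω.
Step 5 — Source phasor: V = 10∠93.8° V = -0.6627 + j9.978 V.
Step 6 — Ohm's law: I = V / Z_total = (-0.6627 + j9.978) / (150 - j0.3576) = -0.004577 + j0.06651 A.
Step 7 — Convert to polar: |I| = 0.06666 A, ∠I = 93.9°.

I = 0.06666∠93.9° A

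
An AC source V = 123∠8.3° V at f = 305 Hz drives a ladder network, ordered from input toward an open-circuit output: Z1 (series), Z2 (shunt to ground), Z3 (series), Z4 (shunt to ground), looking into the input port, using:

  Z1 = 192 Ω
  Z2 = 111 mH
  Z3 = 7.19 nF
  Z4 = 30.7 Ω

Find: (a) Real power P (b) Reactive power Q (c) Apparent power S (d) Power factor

Step 1 — Angular frequency: ω = 2π·f = 2π·305 = 1916 rad/s.
Step 2 — Component impedances:
  Z1: Z = R = 192 Ω
  Z2: Z = jωL = j·1916·0.111 = 0 + j212.7 Ω
  Z3: Z = 1/(jωC) = -j/(ω·C) = 0 - j7.258e+04 Ω
  Z4: Z = R = 30.7 Ω
Step 3 — Ladder network (open output): work backward from the far end, alternating series and parallel combinations. Z_in = 192 + j213.3 Ω = 287∠48.0° Ω.
Step 4 — Source phasor: V = 123∠8.3° V = 121.7 + j17.76 V.
Step 5 — Current: I = V / Z = 0.3297 - j0.2738 A = 0.4285∠-39.7° A.
Step 6 — Complex power: S = V·I* = 35.26 + j39.18 VA.
Step 7 — Real power: P = Re(S) = 35.26 W.
Step 8 — Reactive power: Q = Im(S) = 39.18 VAR.
Step 9 — Apparent power: |S| = 52.71 VA.
Step 10 — Power factor: PF = P/|S| = 0.6689 (lagging).

(a) P = 35.26 W  (b) Q = 39.18 VAR  (c) S = 52.71 VA  (d) PF = 0.6689 (lagging)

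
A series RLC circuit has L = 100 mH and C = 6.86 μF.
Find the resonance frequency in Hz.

Step 1 — Resonance condition Im(Z)=0 gives ω₀ = 1/√(LC).
Step 2 — ω₀ = 1/√(0.1·6.86e-06) = 1207 rad/s.
Step 3 — f₀ = ω₀/(2π) = 192.2 Hz.

f₀ = 192.2 Hz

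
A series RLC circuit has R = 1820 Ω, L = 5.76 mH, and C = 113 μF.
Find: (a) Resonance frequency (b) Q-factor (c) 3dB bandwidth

Step 1 — Resonance condition Im(Z)=0 gives ω₀ = 1/√(LC).
Step 2 — ω₀ = 1/√(0.00576·0.000113) = 1240 rad/s.
Step 3 — f₀ = ω₀/(2π) = 197.3 Hz.
Step 4 — Series Q: Q = ω₀L/R = 1240·0.00576/1820 = 0.003923.
Step 5 — 3dB bandwidth: Δω = ω₀/Q = 3.16e+05 rad/s; BW = Δω/(2π) = 5.029e+04 Hz.

(a) f₀ = 197.3 Hz  (b) Q = 0.003923  (c) BW = 5.029e+04 Hz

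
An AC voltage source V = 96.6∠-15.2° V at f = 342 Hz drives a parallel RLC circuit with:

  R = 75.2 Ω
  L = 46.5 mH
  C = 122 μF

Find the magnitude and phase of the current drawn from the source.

Step 1 — Angular frequency: ω = 2π·f = 2π·342 = 2149 rad/s.
Step 2 — Component impedances:
  R: Z = R = 75.2 Ω
  L: Z = jωL = j·2149·0.0465 = 0 + j99.92 Ω
  C: Z = 1/(jωC) = -j/(ω·C) = 0 - j3.814 Ω
Step 3 — Parallel combination: 1/Z_total = 1/R + 1/L + 1/C; Z_total = 0.2086 - j3.955 Ω = 3.96∠-87.0° Ω.
Step 4 — Source phasor: V = 96.6∠-15.2° V = 93.22 - j25.33 V.
Step 5 — Ohm's law: I = V / Z_total = (93.22 - j25.33) / (0.2086 - j3.955) = 7.626 + j23.17 A.
Step 6 — Convert to polar: |I| = 24.39 A, ∠I = 71.8°.

I = 24.39∠71.8° A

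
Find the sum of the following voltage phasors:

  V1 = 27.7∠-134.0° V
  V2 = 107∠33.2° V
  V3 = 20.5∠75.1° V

Step 1 — Convert each phasor to rectangular form:
  V1 = 27.7·(cos(-134.0°) + j·sin(-134.0°)) = -19.24 - j19.93 V
  V2 = 107·(cos(33.2°) + j·sin(33.2°)) = 89.53 + j58.59 V
  V3 = 20.5·(cos(75.1°) + j·sin(75.1°)) = 5.271 + j19.81 V
Step 2 — Sum components: V_total = 75.56 + j58.47 V.
Step 3 — Convert to polar: |V_total| = 95.55 V, ∠V_total = 37.7°.

V_total = 95.55∠37.7° V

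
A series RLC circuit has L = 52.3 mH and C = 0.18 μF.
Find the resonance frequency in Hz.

Step 1 — Resonance condition Im(Z)=0 gives ω₀ = 1/√(LC).
Step 2 — ω₀ = 1/√(0.0523·1.8e-07) = 1.031e+04 rad/s.
Step 3 — f₀ = ω₀/(2π) = 1640 Hz.

f₀ = 1640 Hz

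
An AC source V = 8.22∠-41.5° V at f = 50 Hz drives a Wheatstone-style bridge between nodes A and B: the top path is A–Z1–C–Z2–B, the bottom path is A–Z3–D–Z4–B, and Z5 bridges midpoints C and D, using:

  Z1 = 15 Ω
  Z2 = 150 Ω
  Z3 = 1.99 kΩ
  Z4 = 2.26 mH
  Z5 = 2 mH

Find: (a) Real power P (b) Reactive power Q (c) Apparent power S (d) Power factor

Step 1 — Angular frequency: ω = 2π·f = 2π·50 = 314.2 rad/s.
Step 2 — Component impedances:
  Z1: Z = R = 15 Ω
  Z2: Z = R = 150 Ω
  Z3: Z = R = 1990 Ω
  Z4: Z = jωL = j·314.2·0.00226 = 0 + j0.71 Ω
  Z5: Z = jωL = j·314.2·0.002 = 0 + j0.6283 Ω
Step 3 — Bridge requires nodal analysis (the Z5 bridge couples midpoints C and D, so the two paths cannot be reduced to a simple series/parallel combination). Setting node B to ground and injecting 1 A at node A, the 3-node admittance system at A, C, D solves to V_A = Z_AB = 14.9 + j1.329 Ω = 14.96∠5.1° Ω.
Step 4 — Source phasor: V = 8.22∠-41.5° V = 6.156 - j5.447 V.
Step 5 — Current: I = V / Z = 0.3776 - j0.3992 A = 0.5495∠-46.6° A.
Step 6 — Complex power: S = V·I* = 4.499 + j0.4012 VA.
Step 7 — Real power: P = Re(S) = 4.499 W.
Step 8 — Reactive power: Q = Im(S) = 0.4012 VAR.
Step 9 — Apparent power: |S| = 4.517 VA.
Step 10 — Power factor: PF = P/|S| = 0.996 (lagging).

(a) P = 4.499 W  (b) Q = 0.4012 VAR  (c) S = 4.517 VA  (d) PF = 0.996 (lagging)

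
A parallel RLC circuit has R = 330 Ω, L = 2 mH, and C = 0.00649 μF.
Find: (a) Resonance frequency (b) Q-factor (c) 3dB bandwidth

Step 1 — Resonance: ω₀ = 1/√(LC) = 1/√(0.002·6.49e-09) = 2.776e+05 rad/s.
Step 2 — f₀ = ω₀/(2π) = 4.418e+04 Hz.
Step 3 — Parallel Q: Q = R/(ω₀L) = 330/(2.776e+05·0.002) = 0.5945.
Step 4 — Bandwidth: Δω = ω₀/Q = 4.669e+05 rad/s; BW = Δω/(2π) = 7.431e+04 Hz.

(a) f₀ = 4.418e+04 Hz  (b) Q = 0.5945  (c) BW = 7.431e+04 Hz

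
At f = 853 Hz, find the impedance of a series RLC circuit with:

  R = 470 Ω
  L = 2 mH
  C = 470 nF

Step 1 — Angular frequency: ω = 2π·f = 2π·853 = 5360 rad/s.
Step 2 — Component impedances:
  R: Z = R = 470 Ω
  L: Z = jωL = j·5360·0.002 = 0 + j10.72 Ω
  C: Z = 1/(jωC) = -j/(ω·C) = 0 - j397 Ω
Step 3 — Series combination: Z_total = R + L + C = 470 - j386.3 Ω = 608.4∠-39.4° Ω.

Z = 470 - j386.3 Ω = 608.4∠-39.4° Ω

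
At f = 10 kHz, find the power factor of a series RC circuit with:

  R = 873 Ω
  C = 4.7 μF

Step 1 — Angular frequency: ω = 2π·f = 2π·1e+04 = 6.283e+04 rad/s.
Step 2 — Component impedances:
  R: Z = R = 873 Ω
  C: Z = 1/(jωC) = -j/(ω·C) = 0 - j3.386 Ω
Step 3 — Series combination: Z_total = R + C = 873 - j3.386 Ω = 873∠-0.2° Ω.
Step 4 — Power factor: PF = cos(φ) = Re(Z)/|Z| = 873/873 = 1.
Step 5 — Type: Im(Z) = -3.386 ⇒ leading (phase φ = -0.2°).

PF = 1 (leading, φ = -0.2°)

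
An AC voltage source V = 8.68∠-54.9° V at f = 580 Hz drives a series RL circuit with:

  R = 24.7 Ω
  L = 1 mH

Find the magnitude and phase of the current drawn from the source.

Step 1 — Angular frequency: ω = 2π·f = 2π·580 = 3644 rad/s.
Step 2 — Component impedances:
  R: Z = R = 24.7 Ω
  L: Z = jωL = j·3644·0.001 = 0 + j3.644 Ω
Step 3 — Series combination: Z_total = R + L = 24.7 + j3.644 Ω = 24.97∠8.4° Ω.
Step 4 — Source phasor: V = 8.68∠-54.9° V = 4.991 - j7.102 V.
Step 5 — Ohm's law: I = V / Z_total = (4.991 - j7.102) / (24.7 + j3.644) = 0.1562 - j0.3106 A.
Step 6 — Convert to polar: |I| = 0.3477 A, ∠I = -63.3°.

I = 0.3477∠-63.3° A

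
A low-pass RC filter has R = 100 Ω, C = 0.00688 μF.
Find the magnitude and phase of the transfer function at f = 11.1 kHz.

Step 1 — Angular frequency: ω = 2π·1.11e+04 = 6.974e+04 rad/s.
Step 2 — Transfer function: H(jω) = 1/(1 + jωRC).
Step 3 — Denominator: 1 + jωRC = 1 + j·6.974e+04·100·6.88e-09 = 1 + j0.04798.
Step 4 — H = 0.9977 - j0.04787.
Step 5 — Magnitude: |H| = 0.9989 (-0.0 dB); phase: φ = -2.7°.

|H| = 0.9989 (-0.0 dB), φ = -2.7°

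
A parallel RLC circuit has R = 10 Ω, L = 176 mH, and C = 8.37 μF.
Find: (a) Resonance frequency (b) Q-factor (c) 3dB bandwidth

Step 1 — Resonance: ω₀ = 1/√(LC) = 1/√(0.176·8.37e-06) = 823.9 rad/s.
Step 2 — f₀ = ω₀/(2π) = 131.1 Hz.
Step 3 — Parallel Q: Q = R/(ω₀L) = 10/(823.9·0.176) = 0.06896.
Step 4 — Bandwidth: Δω = ω₀/Q = 1.195e+04 rad/s; BW = Δω/(2π) = 1901 Hz.

(a) f₀ = 131.1 Hz  (b) Q = 0.06896  (c) BW = 1901 Hz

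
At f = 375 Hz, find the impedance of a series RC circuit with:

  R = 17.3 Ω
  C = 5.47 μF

Step 1 — Angular frequency: ω = 2π·f = 2π·375 = 2356 rad/s.
Step 2 — Component impedances:
  R: Z = R = 17.3 Ω
  C: Z = 1/(jωC) = -j/(ω·C) = 0 - j77.59 Ω
Step 3 — Series combination: Z_total = R + C = 17.3 - j77.59 Ω = 79.49∠-77.4° Ω.

Z = 17.3 - j77.59 Ω = 79.49∠-77.4° Ω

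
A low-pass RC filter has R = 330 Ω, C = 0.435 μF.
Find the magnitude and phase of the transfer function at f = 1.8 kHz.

Step 1 — Angular frequency: ω = 2π·1800 = 1.131e+04 rad/s.
Step 2 — Transfer function: H(jω) = 1/(1 + jωRC).
Step 3 — Denominator: 1 + jωRC = 1 + j·1.131e+04·330·4.35e-07 = 1 + j1.624.
Step 4 — H = 0.275 - j0.4465.
Step 5 — Magnitude: |H| = 0.5244 (-5.6 dB); phase: φ = -58.4°.

|H| = 0.5244 (-5.6 dB), φ = -58.4°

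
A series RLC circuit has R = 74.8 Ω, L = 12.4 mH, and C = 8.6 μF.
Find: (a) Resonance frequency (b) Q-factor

Step 1 — Resonance condition Im(Z)=0 gives ω₀ = 1/√(LC).
Step 2 — ω₀ = 1/√(0.0124·8.6e-06) = 3062 rad/s.
Step 3 — f₀ = ω₀/(2π) = 487.4 Hz.
Step 4 — Series Q: Q = ω₀L/R = 3062·0.0124/74.8 = 0.5076.

(a) f₀ = 487.4 Hz  (b) Q = 0.5076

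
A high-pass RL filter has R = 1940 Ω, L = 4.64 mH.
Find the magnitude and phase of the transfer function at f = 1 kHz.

Step 1 — Angular frequency: ω = 2π·1000 = 6283 rad/s.
Step 2 — Transfer function: H(jω) = jωL/(R + jωL).
Step 3 — Numerator jωL = j·29.15; denominator R + jωL = 1940 + j29.15.
Step 4 — H = 0.0002258 + j0.01502.
Step 5 — Magnitude: |H| = 0.01503 (-36.5 dB); phase: φ = 89.1°.

|H| = 0.01503 (-36.5 dB), φ = 89.1°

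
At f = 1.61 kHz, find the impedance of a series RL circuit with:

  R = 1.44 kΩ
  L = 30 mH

Step 1 — Angular frequency: ω = 2π·f = 2π·1610 = 1.012e+04 rad/s.
Step 2 — Component impedances:
  R: Z = R = 1440 Ω
  L: Z = jωL = j·1.012e+04·0.03 = 0 + j303.5 Ω
Step 3 — Series combination: Z_total = R + L = 1440 + j303.5 Ω = 1472∠11.9° Ω.

Z = 1440 + j303.5 Ω = 1472∠11.9° Ω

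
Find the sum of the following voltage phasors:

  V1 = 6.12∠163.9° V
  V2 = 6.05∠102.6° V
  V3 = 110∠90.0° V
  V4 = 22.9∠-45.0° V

Step 1 — Convert each phasor to rectangular form:
  V1 = 6.12·(cos(163.9°) + j·sin(163.9°)) = -5.88 + j1.697 V
  V2 = 6.05·(cos(102.6°) + j·sin(102.6°)) = -1.32 + j5.904 V
  V3 = 110·(cos(90.0°) + j·sin(90.0°)) = 0 + j110 V
  V4 = 22.9·(cos(-45.0°) + j·sin(-45.0°)) = 16.19 - j16.19 V
Step 2 — Sum components: V_total = 8.993 + j101.4 V.
Step 3 — Convert to polar: |V_total| = 101.8 V, ∠V_total = 84.9°.

V_total = 101.8∠84.9° V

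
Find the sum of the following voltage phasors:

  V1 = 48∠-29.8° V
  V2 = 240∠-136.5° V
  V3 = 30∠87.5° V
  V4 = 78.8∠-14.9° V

Step 1 — Convert each phasor to rectangular form:
  V1 = 48·(cos(-29.8°) + j·sin(-29.8°)) = 41.65 - j23.85 V
  V2 = 240·(cos(-136.5°) + j·sin(-136.5°)) = -174.1 - j165.2 V
  V3 = 30·(cos(87.5°) + j·sin(87.5°)) = 1.309 + j29.97 V
  V4 = 78.8·(cos(-14.9°) + j·sin(-14.9°)) = 76.15 - j20.26 V
Step 2 — Sum components: V_total = -54.98 - j179.4 V.
Step 3 — Convert to polar: |V_total| = 187.6 V, ∠V_total = -107.0°.

V_total = 187.6∠-107.0° V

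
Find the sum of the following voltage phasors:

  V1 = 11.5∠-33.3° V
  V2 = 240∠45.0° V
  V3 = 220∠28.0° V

Step 1 — Convert each phasor to rectangular form:
  V1 = 11.5·(cos(-33.3°) + j·sin(-33.3°)) = 9.612 - j6.314 V
  V2 = 240·(cos(45.0°) + j·sin(45.0°)) = 169.7 + j169.7 V
  V3 = 220·(cos(28.0°) + j·sin(28.0°)) = 194.2 + j103.3 V
Step 2 — Sum components: V_total = 373.6 + j266.7 V.
Step 3 — Convert to polar: |V_total| = 459 V, ∠V_total = 35.5°.

V_total = 459∠35.5° V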